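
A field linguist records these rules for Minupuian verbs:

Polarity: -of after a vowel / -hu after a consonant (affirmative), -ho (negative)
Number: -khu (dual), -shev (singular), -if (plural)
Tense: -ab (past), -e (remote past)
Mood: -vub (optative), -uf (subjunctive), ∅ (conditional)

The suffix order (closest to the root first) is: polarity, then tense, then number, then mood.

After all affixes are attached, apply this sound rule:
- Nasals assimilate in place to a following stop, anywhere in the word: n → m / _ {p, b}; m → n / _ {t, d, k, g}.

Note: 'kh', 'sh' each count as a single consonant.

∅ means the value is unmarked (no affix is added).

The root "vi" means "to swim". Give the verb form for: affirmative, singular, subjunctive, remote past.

viofeshevuf

Attach polarity affirmative -of (after vowel 'i') → viof.
Attach tense remote past -e → viofe.
Attach number singular -shev → viofeshev.
Attach mood subjunctive -uf → viofeshevuf.
Nasal assimilation: no change.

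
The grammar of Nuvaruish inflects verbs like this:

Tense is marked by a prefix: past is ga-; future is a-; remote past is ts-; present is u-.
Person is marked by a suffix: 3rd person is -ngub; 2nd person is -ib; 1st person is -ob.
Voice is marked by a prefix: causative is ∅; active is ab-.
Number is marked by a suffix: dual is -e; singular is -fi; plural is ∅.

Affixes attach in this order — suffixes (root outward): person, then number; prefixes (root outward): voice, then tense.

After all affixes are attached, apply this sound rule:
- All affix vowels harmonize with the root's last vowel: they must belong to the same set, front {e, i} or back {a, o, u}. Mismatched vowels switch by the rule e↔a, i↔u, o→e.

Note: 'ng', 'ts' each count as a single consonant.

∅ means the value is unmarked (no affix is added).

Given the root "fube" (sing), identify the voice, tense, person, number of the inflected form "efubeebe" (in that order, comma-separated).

Segment: a-fube-ob-e.
voice: ∅ → causative.
tense: a- → future.
person: -ob → 1st person.
number: -e → dual.

causative, future, 1st person, dual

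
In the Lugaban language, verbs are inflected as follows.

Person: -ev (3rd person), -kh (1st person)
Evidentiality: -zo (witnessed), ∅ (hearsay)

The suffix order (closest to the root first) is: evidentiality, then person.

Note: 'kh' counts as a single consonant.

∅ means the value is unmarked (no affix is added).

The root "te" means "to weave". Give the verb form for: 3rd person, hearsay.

teev

evidentiality = hearsay: zero marking, form stays te.
Attach person 3rd person -ev → teev.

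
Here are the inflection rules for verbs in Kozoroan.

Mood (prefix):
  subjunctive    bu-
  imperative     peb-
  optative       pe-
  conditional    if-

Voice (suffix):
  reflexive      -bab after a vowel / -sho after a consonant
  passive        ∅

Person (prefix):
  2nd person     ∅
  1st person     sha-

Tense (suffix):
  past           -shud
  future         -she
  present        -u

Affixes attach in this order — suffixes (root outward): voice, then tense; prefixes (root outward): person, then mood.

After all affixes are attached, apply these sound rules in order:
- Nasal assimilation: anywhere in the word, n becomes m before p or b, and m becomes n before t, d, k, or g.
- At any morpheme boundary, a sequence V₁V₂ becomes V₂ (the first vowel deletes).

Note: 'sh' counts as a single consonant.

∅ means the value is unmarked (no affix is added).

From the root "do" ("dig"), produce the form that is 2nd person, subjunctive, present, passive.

budu

person = 2nd person: zero marking, form stays do.
Attach mood subjunctive bu- → budo.
voice = passive: zero marking, form stays budo.
Attach tense present -u → budou.
Nasal assimilation: no change.
Apply vowel deletion: budou → budu.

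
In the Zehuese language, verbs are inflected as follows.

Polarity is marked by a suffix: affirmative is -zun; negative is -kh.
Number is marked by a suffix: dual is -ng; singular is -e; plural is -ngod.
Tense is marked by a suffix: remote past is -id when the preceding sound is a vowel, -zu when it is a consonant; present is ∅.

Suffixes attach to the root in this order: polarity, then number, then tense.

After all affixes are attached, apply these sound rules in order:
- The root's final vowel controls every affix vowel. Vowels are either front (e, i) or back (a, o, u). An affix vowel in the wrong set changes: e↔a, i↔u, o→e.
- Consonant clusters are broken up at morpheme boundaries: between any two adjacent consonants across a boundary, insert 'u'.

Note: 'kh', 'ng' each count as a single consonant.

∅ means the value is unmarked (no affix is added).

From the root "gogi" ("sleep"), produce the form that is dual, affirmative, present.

Attach polarity affirmative -zun → gogizun.
Attach number dual -ng → gogizunng.
tense = present: zero marking, form stays gogizunng.
Apply vowel harmony: gogizunng → gogizinng.
Apply epenthesis: gogizinng → gogizinung.

gogizinung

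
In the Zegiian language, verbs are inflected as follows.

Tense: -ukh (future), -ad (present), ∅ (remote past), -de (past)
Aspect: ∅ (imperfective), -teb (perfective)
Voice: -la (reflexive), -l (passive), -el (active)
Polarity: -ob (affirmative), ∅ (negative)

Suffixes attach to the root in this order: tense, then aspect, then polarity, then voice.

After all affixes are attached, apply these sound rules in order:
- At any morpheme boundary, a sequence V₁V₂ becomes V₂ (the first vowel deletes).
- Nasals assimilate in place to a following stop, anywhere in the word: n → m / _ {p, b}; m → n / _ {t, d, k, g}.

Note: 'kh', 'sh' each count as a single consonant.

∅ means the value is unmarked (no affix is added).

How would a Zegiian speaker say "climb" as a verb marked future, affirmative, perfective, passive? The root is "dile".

dilukhtebobl

Attach tense future -ukh → dileukh.
Attach aspect perfective -teb → dileukhteb.
Attach polarity affirmative -ob → dileukhtebob.
Attach voice passive -l → dileukhtebobl.
Apply vowel deletion: dileukhtebobl → dilukhtebobl.
Nasal assimilation: no change.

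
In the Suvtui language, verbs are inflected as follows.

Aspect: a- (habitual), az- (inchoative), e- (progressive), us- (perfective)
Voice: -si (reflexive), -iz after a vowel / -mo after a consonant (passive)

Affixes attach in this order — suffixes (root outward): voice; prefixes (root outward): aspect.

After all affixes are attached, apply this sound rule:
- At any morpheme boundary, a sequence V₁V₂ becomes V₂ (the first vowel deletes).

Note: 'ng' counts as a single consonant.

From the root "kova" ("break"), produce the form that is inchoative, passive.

Attach aspect inchoative az- → azkova.
Attach voice passive -iz (after vowel 'a') → azkovaiz.
Apply vowel deletion: azkovaiz → azkoviz.

azkoviz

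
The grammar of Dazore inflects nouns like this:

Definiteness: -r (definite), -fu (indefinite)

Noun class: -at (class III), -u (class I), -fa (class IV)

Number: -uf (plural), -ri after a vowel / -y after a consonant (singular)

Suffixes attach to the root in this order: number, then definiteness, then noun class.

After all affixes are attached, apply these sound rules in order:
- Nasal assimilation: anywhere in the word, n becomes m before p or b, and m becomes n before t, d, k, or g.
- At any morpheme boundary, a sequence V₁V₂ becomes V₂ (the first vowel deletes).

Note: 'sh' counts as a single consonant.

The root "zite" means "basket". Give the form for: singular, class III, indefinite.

Attach number singular -ri (after vowel 'e') → ziteri.
Attach definiteness indefinite -fu → ziterifu.
Attach noun class class III -at → ziterifuat.
Nasal assimilation: no change.
Apply vowel deletion: ziterifuat → ziterifat.

ziterifat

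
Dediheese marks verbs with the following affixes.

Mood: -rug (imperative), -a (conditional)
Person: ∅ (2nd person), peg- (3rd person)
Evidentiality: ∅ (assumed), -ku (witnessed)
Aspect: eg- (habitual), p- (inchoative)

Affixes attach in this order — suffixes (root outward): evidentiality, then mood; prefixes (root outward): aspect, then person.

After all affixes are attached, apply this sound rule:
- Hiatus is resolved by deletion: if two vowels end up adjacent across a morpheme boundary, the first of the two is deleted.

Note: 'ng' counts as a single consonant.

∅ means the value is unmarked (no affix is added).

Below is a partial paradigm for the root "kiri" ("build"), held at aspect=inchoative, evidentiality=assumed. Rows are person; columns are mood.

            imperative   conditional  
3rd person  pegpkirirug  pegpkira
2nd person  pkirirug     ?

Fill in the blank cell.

Attach aspect inchoative p- → pkiri.
person = 2nd person: zero marking, form stays pkiri.
evidentiality = assumed: zero marking, form stays pkiri.
Attach mood conditional -a → pkiria.
Apply vowel deletion: pkiria → pkira.

pkira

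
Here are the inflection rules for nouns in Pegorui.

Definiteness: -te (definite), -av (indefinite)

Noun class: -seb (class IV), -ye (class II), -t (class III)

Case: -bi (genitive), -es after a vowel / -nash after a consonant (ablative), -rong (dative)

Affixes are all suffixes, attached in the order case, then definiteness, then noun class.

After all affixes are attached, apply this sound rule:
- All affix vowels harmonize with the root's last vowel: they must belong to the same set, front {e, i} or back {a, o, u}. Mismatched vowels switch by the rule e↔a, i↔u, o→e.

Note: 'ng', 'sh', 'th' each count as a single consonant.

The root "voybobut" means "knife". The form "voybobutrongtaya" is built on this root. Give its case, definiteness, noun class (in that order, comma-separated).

dative, definite, class II

Segment: voybobut-rong-te-ye.
case: -rong → dative.
definiteness: -te → definite.
noun class: -ye → class II.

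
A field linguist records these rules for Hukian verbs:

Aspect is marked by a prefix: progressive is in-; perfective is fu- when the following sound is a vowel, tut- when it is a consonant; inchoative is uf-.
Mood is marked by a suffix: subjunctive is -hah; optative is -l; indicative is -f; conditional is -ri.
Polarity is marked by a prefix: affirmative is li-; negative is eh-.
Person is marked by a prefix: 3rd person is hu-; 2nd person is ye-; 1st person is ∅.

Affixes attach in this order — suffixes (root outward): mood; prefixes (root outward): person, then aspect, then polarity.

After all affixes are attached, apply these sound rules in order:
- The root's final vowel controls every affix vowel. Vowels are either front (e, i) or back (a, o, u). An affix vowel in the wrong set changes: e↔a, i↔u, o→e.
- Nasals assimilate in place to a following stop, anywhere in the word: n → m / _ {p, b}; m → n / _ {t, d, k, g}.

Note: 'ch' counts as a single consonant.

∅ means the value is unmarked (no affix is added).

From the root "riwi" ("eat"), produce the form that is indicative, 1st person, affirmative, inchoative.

liifriwif

person = 1st person: zero marking, form stays riwi.
Attach aspect inchoative uf- → ufriwi.
Attach polarity affirmative li- → liufriwi.
Attach mood indicative -f → liufriwif.
Apply vowel harmony: liufriwif → liifriwif.
Nasal assimilation: no change.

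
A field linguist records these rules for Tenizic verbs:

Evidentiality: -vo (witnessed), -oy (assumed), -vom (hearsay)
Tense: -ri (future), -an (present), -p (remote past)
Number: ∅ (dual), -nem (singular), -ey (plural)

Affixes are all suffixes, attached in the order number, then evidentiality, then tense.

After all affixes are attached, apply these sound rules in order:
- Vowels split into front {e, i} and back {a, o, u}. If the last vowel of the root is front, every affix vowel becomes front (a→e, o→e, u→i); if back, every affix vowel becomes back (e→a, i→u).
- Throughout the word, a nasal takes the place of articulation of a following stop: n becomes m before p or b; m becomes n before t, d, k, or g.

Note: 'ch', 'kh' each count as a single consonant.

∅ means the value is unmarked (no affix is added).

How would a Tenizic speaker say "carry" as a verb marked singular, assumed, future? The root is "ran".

Attach number singular -nem → rannem.
Attach evidentiality assumed -oy → rannemoy.
Attach tense future -ri → rannemoyri.
Apply vowel harmony: rannemoyri → rannamoyru.
Nasal assimilation: no change.

rannamoyru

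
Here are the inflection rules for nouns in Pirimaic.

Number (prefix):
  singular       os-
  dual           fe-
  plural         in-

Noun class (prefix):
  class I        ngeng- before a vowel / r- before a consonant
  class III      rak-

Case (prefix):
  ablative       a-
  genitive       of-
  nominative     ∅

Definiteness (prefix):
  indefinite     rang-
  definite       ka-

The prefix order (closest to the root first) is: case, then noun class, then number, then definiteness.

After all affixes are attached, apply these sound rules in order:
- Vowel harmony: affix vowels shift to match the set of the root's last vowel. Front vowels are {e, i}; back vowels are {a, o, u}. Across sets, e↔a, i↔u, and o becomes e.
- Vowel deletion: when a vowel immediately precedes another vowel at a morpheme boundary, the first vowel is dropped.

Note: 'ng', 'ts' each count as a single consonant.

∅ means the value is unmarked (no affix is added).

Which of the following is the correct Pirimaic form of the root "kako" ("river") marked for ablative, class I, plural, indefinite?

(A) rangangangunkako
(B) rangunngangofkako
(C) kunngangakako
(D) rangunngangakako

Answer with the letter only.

Attach case ablative a- → akako.
Attach noun class class I ngeng- (before vowel 'a') → ngengakako.
Attach number plural in- → inngengakako.
Attach definiteness indefinite rang- → ranginngengakako.
Apply vowel harmony: ranginngengakako → rangunngangakako.
Vowel deletion: no change.
So the correct form is rangunngangakako, option (D).
(A) rangangangunkako is wrong: it has the affixes in the wrong order.
(C) kunngangakako is wrong: it uses definite instead of indefinite for definiteness.
(B) rangunngangofkako is wrong: it uses genitive instead of ablative for case.

D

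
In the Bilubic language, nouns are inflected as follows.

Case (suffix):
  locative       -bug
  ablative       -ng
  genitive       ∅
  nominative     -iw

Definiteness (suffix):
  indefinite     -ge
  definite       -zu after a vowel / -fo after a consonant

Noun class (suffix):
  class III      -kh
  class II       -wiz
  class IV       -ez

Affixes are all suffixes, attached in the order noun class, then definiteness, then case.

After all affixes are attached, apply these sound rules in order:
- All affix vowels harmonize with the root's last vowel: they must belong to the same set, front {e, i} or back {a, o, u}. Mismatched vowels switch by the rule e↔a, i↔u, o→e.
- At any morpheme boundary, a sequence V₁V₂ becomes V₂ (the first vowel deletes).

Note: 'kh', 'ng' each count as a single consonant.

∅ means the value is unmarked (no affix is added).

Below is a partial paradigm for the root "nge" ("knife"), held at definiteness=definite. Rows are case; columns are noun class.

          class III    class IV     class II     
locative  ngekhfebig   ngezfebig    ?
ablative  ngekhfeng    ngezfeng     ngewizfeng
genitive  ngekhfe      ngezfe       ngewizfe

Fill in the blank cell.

ngewizfebig

Attach noun class class II -wiz → ngewiz.
Attach definiteness definite -fo (after consonant 'z') → ngewizfo.
Attach case locative -bug → ngewizfobug.
Apply vowel harmony: ngewizfobug → ngewizfebig.
Vowel deletion: no change.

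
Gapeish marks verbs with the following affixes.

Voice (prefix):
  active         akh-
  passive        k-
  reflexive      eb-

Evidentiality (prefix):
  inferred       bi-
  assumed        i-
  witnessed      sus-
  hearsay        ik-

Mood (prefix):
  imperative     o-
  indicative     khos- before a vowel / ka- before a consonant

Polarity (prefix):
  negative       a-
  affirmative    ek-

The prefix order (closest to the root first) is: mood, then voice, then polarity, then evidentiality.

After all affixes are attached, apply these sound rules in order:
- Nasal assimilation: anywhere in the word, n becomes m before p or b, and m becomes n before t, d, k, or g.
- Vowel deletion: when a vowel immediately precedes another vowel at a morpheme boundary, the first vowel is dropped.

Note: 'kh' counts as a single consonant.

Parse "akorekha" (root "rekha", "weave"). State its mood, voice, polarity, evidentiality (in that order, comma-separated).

Segment: i-a-k-o-rekha.
mood: o- → imperative.
voice: k- → passive.
polarity: a- → negative.
evidentiality: i- → assumed.

imperative, passive, negative, assumed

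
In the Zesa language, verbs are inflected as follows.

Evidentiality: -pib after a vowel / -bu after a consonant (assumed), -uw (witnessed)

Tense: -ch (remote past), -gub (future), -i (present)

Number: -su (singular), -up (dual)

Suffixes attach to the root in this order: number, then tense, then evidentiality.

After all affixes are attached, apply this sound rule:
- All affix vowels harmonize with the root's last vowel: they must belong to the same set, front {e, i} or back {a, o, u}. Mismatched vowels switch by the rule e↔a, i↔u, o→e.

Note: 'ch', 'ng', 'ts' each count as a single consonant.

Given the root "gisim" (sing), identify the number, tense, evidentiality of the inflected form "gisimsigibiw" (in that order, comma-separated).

Segment: gisim-su-gub-uw.
number: -su → singular.
tense: -gub → future.
evidentiality: -uw → witnessed.

singular, future, witnessed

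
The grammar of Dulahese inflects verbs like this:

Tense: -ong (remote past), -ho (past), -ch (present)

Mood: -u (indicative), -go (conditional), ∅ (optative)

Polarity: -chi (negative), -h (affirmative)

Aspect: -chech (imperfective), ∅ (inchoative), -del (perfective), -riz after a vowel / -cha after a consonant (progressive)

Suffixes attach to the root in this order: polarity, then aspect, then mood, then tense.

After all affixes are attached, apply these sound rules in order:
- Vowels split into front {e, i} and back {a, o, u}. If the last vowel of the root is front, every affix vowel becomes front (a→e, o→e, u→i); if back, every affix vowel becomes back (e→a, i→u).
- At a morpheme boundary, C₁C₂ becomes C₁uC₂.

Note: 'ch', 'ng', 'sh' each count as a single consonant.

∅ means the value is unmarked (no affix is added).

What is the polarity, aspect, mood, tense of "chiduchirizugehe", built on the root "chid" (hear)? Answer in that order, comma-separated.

Segment: chid-chi-riz-go-ho.
polarity: -chi → negative.
aspect: -riz/cha → progressive.
mood: -go → conditional.
tense: -ho → past.

negative, progressive, conditional, past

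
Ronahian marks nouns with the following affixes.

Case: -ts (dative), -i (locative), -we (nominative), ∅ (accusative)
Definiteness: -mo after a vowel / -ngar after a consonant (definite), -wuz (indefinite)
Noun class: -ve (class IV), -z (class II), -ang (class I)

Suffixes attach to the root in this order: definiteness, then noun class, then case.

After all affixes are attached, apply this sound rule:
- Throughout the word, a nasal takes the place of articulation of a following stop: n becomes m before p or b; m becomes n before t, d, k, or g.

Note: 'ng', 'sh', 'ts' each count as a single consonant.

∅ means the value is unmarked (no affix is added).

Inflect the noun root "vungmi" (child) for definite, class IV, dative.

Attach definiteness definite -mo (after vowel 'i') → vungmimo.
Attach noun class class IV -ve → vungmimove.
Attach case dative -ts → vungmimovets.
Nasal assimilation: no change.

vungmimovets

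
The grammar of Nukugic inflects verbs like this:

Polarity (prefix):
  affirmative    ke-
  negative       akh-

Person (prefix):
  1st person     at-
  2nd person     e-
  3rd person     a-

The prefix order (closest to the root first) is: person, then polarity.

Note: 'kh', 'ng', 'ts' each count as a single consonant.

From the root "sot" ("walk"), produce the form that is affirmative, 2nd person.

Attach person 2nd person e- → esot.
Attach polarity affirmative ke- → keesot.

keesot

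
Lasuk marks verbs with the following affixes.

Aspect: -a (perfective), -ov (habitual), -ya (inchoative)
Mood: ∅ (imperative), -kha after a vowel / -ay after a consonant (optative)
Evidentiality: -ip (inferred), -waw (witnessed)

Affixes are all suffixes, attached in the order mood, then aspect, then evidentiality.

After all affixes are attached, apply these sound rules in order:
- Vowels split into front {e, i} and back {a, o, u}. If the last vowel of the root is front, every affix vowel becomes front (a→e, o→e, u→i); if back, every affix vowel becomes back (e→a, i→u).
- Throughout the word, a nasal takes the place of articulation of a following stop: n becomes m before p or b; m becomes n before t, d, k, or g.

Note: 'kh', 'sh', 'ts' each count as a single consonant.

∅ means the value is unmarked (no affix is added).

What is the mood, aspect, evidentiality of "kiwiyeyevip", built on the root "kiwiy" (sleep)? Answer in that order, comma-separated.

optative, habitual, inferred

Segment: kiwiy-ay-ov-ip.
mood: -kha/ay → optative.
aspect: -ov → habitual.
evidentiality: -ip → inferred.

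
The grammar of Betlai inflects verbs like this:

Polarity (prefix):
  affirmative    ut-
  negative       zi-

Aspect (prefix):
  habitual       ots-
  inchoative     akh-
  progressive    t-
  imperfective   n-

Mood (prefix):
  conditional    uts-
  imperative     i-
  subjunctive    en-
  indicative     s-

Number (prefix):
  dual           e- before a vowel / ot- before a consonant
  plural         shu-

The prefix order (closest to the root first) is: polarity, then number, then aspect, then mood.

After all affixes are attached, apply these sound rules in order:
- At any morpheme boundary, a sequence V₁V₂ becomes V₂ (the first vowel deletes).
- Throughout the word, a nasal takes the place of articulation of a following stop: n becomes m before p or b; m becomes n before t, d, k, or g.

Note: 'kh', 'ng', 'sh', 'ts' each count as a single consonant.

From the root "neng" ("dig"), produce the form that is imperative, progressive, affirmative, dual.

itutneng

Attach polarity affirmative ut- → utneng.
Attach number dual e- (before vowel 'u') → eutneng.
Attach aspect progressive t- → teutneng.
Attach mood imperative i- → iteutneng.
Apply vowel deletion: iteutneng → itutneng.
Nasal assimilation: no change.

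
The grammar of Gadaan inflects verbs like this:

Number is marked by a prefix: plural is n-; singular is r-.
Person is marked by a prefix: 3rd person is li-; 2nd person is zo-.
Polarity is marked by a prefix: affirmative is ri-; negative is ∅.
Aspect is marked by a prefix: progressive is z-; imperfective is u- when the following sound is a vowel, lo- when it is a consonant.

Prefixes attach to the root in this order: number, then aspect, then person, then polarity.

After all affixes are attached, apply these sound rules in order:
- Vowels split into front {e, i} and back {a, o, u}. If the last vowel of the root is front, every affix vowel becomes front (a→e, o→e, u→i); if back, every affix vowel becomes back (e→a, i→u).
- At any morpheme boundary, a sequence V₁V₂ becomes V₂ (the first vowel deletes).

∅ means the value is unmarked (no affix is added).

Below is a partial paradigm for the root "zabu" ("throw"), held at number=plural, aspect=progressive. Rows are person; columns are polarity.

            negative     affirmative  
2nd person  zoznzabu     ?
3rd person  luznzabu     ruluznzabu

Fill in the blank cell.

ruzoznzabu

Attach number plural n- → nzabu.
Attach aspect progressive z- → znzabu.
Attach person 2nd person zo- → zoznzabu.
Attach polarity affirmative ri- → rizoznzabu.
Apply vowel harmony: rizoznzabu → ruzoznzabu.
Vowel deletion: no change.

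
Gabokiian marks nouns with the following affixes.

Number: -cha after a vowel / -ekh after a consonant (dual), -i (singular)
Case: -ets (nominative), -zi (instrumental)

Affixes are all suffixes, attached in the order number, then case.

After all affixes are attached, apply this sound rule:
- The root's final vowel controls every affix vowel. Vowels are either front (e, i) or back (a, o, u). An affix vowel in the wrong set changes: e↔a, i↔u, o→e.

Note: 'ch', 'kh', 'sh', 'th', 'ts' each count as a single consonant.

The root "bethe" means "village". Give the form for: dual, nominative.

bethecheets

Attach number dual -cha (after vowel 'e') → bethecha.
Attach case nominative -ets → bethechaets.
Apply vowel harmony: bethechaets → bethecheets.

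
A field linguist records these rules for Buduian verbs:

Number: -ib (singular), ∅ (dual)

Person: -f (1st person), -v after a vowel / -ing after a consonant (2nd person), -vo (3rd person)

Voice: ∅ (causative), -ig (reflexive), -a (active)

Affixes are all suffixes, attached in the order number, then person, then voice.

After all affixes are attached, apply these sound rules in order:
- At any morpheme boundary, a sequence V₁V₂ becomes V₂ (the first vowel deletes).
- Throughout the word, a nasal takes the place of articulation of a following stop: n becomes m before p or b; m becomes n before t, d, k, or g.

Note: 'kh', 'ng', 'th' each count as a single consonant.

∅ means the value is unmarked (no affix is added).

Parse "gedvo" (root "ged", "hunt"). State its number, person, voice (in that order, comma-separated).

Segment: ged-vo.
number: ∅ → dual.
person: -vo → 3rd person.
voice: ∅ → causative.

dual, 3rd person, causative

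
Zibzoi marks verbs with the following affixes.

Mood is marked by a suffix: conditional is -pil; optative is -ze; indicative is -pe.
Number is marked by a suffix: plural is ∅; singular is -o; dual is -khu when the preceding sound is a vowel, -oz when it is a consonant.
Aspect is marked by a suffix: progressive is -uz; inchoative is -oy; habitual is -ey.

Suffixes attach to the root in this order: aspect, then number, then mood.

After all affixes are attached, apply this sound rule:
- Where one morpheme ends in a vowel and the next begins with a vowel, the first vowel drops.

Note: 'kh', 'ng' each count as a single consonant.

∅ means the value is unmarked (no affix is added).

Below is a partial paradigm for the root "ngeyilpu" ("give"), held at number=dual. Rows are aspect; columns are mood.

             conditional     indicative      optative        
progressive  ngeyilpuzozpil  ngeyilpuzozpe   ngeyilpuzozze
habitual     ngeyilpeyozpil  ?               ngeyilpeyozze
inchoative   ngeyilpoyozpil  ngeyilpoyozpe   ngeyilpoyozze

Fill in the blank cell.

Attach aspect habitual -ey → ngeyilpuey.
Attach number dual -oz (after consonant 'y') → ngeyilpueyoz.
Attach mood indicative -pe → ngeyilpueyozpe.
Apply vowel deletion: ngeyilpueyozpe → ngeyilpeyozpe.

ngeyilpeyozpe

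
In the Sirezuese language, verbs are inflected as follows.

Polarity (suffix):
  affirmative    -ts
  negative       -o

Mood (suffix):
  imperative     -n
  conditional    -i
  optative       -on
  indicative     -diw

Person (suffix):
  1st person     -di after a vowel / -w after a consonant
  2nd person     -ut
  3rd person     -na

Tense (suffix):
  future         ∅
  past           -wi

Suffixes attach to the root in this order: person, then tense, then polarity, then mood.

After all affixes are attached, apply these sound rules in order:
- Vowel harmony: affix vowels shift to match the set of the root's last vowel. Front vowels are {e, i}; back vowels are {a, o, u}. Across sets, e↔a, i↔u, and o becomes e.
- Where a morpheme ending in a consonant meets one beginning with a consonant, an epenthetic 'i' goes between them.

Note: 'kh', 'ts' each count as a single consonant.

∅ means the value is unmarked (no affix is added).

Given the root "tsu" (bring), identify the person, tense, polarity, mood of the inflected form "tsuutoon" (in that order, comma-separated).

2nd person, future, negative, optative

Segment: tsu-ut-o-on.
person: -ut → 2nd person.
tense: ∅ → future.
polarity: -o → negative.
mood: -on → optative.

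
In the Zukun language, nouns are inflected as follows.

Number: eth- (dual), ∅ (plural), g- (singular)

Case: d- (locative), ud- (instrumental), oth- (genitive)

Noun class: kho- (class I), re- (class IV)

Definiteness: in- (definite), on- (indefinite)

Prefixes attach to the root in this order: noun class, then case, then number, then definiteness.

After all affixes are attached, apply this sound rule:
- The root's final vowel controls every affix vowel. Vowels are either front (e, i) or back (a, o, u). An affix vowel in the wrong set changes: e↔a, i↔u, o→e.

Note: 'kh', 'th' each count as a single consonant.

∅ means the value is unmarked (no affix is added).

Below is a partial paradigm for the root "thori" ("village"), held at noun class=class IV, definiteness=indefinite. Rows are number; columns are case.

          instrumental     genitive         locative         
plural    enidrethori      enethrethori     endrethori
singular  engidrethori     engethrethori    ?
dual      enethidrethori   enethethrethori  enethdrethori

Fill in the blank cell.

Attach noun class class IV re- → rethori.
Attach case locative d- → drethori.
Attach number singular g- → gdrethori.
Attach definiteness indefinite on- → ongdrethori.
Apply vowel harmony: ongdrethori → engdrethori.

engdrethori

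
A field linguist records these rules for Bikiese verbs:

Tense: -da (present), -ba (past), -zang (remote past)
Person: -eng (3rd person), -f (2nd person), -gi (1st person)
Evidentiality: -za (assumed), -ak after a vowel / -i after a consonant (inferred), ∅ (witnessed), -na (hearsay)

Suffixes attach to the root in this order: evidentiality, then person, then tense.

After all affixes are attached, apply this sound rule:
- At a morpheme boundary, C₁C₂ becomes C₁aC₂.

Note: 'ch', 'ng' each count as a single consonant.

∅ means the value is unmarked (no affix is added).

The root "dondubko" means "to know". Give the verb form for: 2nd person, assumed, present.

dondubkozafada

Attach evidentiality assumed -za → dondubkoza.
Attach person 2nd person -f → dondubkozaf.
Attach tense present -da → dondubkozafda.
Apply epenthesis: dondubkozafda → dondubkozafada.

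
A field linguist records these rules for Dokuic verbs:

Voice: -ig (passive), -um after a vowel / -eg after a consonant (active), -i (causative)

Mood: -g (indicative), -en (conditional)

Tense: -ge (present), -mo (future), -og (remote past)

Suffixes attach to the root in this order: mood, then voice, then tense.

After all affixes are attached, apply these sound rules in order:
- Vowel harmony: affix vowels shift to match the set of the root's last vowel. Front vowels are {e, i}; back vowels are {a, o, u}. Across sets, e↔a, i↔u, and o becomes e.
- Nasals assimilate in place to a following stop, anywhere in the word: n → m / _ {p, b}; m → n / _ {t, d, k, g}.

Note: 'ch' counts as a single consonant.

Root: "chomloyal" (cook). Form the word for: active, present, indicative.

chomloyalgagga

Attach mood indicative -g → chomloyalg.
Attach voice active -eg (after consonant 'g') → chomloyalgeg.
Attach tense present -ge → chomloyalgegge.
Apply vowel harmony: chomloyalgegge → chomloyalgagga.
Nasal assimilation: no change.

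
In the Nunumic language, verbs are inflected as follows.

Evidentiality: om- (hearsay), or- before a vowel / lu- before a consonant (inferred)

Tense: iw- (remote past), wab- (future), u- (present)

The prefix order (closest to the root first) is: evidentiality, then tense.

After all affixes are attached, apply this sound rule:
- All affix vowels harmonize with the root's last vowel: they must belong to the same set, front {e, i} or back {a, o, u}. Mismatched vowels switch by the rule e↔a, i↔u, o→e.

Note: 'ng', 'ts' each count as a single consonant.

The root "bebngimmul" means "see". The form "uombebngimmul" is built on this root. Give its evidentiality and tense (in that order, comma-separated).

Segment: u-om-bebngimmul.
evidentiality: om- → hearsay.
tense: u- → present.

hearsay, present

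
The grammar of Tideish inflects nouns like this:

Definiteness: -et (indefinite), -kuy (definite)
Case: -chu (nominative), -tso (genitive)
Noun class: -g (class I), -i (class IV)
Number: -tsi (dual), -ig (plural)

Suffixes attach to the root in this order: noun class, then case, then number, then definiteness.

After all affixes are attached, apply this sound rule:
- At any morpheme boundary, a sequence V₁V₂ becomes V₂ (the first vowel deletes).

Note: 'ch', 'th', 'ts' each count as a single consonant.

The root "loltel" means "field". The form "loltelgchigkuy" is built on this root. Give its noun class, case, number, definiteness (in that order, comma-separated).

class I, nominative, plural, definite

Segment: loltel-g-chu-ig-kuy.
noun class: -g → class I.
case: -chu → nominative.
number: -ig → plural.
definiteness: -kuy → definite.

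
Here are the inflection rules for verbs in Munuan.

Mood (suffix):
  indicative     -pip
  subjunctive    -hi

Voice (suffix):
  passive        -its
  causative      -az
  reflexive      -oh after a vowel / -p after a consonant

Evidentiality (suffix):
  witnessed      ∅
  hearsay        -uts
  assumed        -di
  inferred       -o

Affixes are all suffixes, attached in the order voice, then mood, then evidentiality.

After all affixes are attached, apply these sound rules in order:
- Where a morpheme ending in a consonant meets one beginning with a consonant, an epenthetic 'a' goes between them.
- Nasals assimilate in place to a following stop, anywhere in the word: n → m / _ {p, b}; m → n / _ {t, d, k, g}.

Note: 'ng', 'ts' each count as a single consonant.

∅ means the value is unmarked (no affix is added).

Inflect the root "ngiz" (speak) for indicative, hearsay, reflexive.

ngizapapiputs

Attach voice reflexive -p (after consonant 'z') → ngizp.
Attach mood indicative -pip → ngizppip.
Attach evidentiality hearsay -uts → ngizppiputs.
Apply epenthesis: ngizppiputs → ngizapapiputs.
Nasal assimilation: no change.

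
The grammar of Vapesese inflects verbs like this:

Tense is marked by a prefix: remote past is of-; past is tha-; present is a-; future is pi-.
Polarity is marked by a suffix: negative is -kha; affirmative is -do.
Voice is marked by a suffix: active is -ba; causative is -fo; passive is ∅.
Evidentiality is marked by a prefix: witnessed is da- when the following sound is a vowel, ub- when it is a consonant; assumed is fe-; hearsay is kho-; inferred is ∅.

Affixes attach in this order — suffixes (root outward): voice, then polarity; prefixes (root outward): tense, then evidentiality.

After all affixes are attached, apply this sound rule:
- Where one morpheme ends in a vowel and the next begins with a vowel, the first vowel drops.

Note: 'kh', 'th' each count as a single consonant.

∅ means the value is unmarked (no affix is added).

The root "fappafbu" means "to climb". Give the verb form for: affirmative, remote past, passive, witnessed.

Attach tense remote past of- → offappafbu.
voice = passive: zero marking, form stays offappafbu.
Attach evidentiality witnessed da- (before vowel 'o') → daoffappafbu.
Attach polarity affirmative -do → daoffappafbudo.
Apply vowel deletion: daoffappafbudo → doffappafbudo.

doffappafbudo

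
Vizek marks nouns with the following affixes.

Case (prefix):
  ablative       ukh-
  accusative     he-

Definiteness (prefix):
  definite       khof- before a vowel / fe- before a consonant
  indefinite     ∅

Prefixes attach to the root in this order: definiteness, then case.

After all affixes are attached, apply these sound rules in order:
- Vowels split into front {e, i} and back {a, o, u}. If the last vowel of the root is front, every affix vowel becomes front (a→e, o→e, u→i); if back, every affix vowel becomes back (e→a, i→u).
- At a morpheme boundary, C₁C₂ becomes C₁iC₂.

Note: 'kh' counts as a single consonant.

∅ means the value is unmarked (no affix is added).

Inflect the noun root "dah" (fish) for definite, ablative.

Attach definiteness definite fe- (before consonant 'd') → fedah.
Attach case ablative ukh- → ukhfedah.
Apply vowel harmony: ukhfedah → ukhfadah.
Apply epenthesis: ukhfadah → ukhifadah.

ukhifadah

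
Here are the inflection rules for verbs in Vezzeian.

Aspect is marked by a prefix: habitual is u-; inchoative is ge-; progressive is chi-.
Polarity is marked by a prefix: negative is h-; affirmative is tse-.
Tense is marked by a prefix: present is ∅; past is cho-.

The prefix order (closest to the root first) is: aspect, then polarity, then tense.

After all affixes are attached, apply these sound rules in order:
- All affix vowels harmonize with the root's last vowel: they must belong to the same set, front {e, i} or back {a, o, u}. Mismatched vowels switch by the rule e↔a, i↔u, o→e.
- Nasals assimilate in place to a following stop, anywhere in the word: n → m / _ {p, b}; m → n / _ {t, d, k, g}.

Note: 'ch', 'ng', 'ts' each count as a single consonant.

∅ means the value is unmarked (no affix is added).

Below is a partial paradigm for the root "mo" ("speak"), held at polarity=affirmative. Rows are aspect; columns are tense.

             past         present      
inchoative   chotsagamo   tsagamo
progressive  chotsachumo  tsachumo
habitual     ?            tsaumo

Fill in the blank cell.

chotsaumo

Attach aspect habitual u- → umo.
Attach polarity affirmative tse- → tseumo.
Attach tense past cho- → chotseumo.
Apply vowel harmony: chotseumo → chotsaumo.
Nasal assimilation: no change.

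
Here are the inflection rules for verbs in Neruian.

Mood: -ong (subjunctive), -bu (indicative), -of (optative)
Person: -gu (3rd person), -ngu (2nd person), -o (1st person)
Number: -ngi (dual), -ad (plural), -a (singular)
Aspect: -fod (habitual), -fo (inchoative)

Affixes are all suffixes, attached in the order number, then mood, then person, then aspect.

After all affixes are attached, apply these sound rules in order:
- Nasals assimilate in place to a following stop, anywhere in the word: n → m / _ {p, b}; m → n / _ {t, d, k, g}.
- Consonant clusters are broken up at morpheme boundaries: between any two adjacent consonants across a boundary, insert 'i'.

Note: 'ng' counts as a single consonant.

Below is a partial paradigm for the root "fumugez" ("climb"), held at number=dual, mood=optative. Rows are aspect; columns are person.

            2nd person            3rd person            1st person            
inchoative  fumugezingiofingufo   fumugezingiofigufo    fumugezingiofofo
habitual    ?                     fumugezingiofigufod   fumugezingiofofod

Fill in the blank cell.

Attach number dual -ngi → fumugezngi.
Attach mood optative -of → fumugezngiof.
Attach person 2nd person -ngu → fumugezngiofngu.
Attach aspect habitual -fod → fumugezngiofngufod.
Nasal assimilation: no change.
Apply epenthesis: fumugezngiofngufod → fumugezingiofingufod.

fumugezingiofingufod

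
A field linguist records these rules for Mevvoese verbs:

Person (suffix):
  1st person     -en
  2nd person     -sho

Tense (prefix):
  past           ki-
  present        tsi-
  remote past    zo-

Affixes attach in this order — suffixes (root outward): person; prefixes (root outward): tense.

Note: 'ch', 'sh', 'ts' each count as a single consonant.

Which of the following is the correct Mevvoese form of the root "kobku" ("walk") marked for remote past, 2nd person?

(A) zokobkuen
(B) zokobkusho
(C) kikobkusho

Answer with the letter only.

Attach tense remote past zo- → zokobku.
Attach person 2nd person -sho → zokobkusho.
So the correct form is zokobkusho, option (B).
(C) kikobkusho is wrong: it uses past instead of remote past for tense.
(A) zokobkuen is wrong: it uses 1st person instead of 2nd person for person.

B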